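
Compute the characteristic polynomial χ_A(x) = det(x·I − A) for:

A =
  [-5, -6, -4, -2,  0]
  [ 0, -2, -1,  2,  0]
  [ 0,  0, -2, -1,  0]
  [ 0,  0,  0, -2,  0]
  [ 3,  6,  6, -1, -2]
x^5 + 13*x^4 + 64*x^3 + 152*x^2 + 176*x + 80

Expanding det(x·I − A) (e.g. by cofactor expansion or by noting that A is similar to its Jordan form J, which has the same characteristic polynomial as A) gives
  χ_A(x) = x^5 + 13*x^4 + 64*x^3 + 152*x^2 + 176*x + 80
which factors as (x + 2)^4*(x + 5). The eigenvalues (with algebraic multiplicities) are λ = -5 with multiplicity 1, λ = -2 with multiplicity 4.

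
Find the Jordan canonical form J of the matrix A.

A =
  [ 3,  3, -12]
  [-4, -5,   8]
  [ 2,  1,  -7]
J_2(-3) ⊕ J_1(-3)

The characteristic polynomial is
  det(x·I − A) = x^3 + 9*x^2 + 27*x + 27 = (x + 3)^3

Eigenvalues and multiplicities (the geometric multiplicity of λ is n − rank(A − λI), which equals the number of Jordan blocks for λ):
  λ = -3: algebraic multiplicity = 3, geometric multiplicity = 2

Determining the block sizes for each eigenvalue:
  λ = -3: 2 blocks summing to 3 forces exactly one block of size 2 and the rest size 1 → block sizes [2, 1]

Assembling the blocks gives a Jordan form
J =
  [-3,  1,  0]
  [ 0, -3,  0]
  [ 0,  0, -3]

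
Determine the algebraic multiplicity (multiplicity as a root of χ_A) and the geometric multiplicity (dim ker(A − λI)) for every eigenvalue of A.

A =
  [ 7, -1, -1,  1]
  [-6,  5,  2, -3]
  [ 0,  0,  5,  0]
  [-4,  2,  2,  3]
λ = 5: alg = 4, geom = 2

Step 1 — factor the characteristic polynomial to read off the algebraic multiplicities:
  χ_A(x) = (x - 5)^4

Step 2 — compute geometric multiplicities via the rank-nullity identity g(λ) = n − rank(A − λI):
  rank(A − (5)·I) = 2, so dim ker(A − (5)·I) = n − 2 = 2

Summary:
  λ = 5: algebraic multiplicity = 4, geometric multiplicity = 2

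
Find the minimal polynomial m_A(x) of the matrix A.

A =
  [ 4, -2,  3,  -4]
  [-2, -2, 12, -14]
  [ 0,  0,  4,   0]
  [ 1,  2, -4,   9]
x^4 - 15*x^3 + 82*x^2 - 192*x + 160

The characteristic polynomial is χ_A(x) = (x - 5)*(x - 4)^2*(x - 2), so the eigenvalues are known. The minimal polynomial is
  m_A(x) = Π_λ (x − λ)^{k_λ}
where k_λ is the size of the *largest* Jordan block for λ (equivalently, the smallest k with (A − λI)^k v = 0 for every generalised eigenvector v of λ).

  λ = 2: largest Jordan block has size 1, contributing (x − 2)
  λ = 4: largest Jordan block has size 2, contributing (x − 4)^2
  λ = 5: largest Jordan block has size 1, contributing (x − 5)

So m_A(x) = (x - 5)*(x - 4)^2*(x - 2) = x^4 - 15*x^3 + 82*x^2 - 192*x + 160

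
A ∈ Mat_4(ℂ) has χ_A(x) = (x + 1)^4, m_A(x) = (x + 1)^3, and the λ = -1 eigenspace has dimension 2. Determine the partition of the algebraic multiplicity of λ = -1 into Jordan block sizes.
Block sizes for λ = -1: [3, 1]

Step 1 — from the characteristic polynomial, algebraic multiplicity of λ = -1 is 4. From dim ker(A − (-1)·I) = 2, there are exactly 2 Jordan blocks for λ = -1.
Step 2 — from the minimal polynomial, the factor (x + 1)^3 tells us the largest block for λ = -1 has size 3.
Step 3 — with total size 4, 2 blocks, and largest block 3, the block sizes (in nonincreasing order) are [3, 1].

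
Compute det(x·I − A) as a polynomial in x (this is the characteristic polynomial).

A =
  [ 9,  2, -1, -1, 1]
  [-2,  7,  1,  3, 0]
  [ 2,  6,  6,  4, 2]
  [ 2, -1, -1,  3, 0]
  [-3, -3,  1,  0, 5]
x^5 - 30*x^4 + 360*x^3 - 2160*x^2 + 6480*x - 7776

Expanding det(x·I − A) (e.g. by cofactor expansion or by noting that A is similar to its Jordan form J, which has the same characteristic polynomial as A) gives
  χ_A(x) = x^5 - 30*x^4 + 360*x^3 - 2160*x^2 + 6480*x - 7776
which factors as (x - 6)^5. The eigenvalues (with algebraic multiplicities) are λ = 6 with multiplicity 5.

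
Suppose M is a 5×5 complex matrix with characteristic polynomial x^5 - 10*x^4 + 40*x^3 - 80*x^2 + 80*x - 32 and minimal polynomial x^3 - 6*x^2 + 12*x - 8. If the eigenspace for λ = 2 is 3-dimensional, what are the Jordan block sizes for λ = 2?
Block sizes for λ = 2: [3, 1, 1]

Step 1 — from the characteristic polynomial, algebraic multiplicity of λ = 2 is 5. From dim ker(M − (2)·I) = 3, there are exactly 3 Jordan blocks for λ = 2.
Step 2 — from the minimal polynomial, the factor (x − 2)^3 tells us the largest block for λ = 2 has size 3.
Step 3 — with total size 5, 3 blocks, and largest block 3, the block sizes (in nonincreasing order) are [3, 1, 1].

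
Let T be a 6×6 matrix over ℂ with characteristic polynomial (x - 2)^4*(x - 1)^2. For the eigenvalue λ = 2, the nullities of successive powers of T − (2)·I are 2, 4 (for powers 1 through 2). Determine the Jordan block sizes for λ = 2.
Block sizes for λ = 2: [2, 2]

From the dimensions of kernels of powers, the number of Jordan blocks of size at least j is d_j − d_{j−1} where d_j = dim ker(N^j) (with d_0 = 0). Computing the differences gives [2, 2].
The number of blocks of size exactly k is (#blocks of size ≥ k) − (#blocks of size ≥ k + 1), so the partition is: 2 block(s) of size 2.
In nonincreasing order the block sizes are [2, 2].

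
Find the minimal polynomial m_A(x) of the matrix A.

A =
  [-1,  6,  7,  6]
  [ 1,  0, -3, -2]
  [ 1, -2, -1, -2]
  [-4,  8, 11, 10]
x^3 - 6*x^2 + 12*x - 8

The characteristic polynomial is χ_A(x) = (x - 2)^4, so the eigenvalues are known. The minimal polynomial is
  m_A(x) = Π_λ (x − λ)^{k_λ}
where k_λ is the size of the *largest* Jordan block for λ (equivalently, the smallest k with (A − λI)^k v = 0 for every generalised eigenvector v of λ).

  λ = 2: largest Jordan block has size 3, contributing (x − 2)^3

So m_A(x) = (x - 2)^3 = x^3 - 6*x^2 + 12*x - 8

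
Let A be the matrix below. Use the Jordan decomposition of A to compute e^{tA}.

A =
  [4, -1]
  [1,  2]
e^{tA} =
  [t*exp(3*t) + exp(3*t), -t*exp(3*t)]
  [t*exp(3*t), -t*exp(3*t) + exp(3*t)]

Strategy: write A = P · J · P⁻¹ where J is a Jordan canonical form, so e^{tA} = P · e^{tJ} · P⁻¹, and e^{tJ} can be computed block-by-block.

A has Jordan form
J =
  [3, 1]
  [0, 3]
(up to reordering of blocks).

Per-block formulas:
  For a 2×2 Jordan block J_2(3): exp(t · J_2(3)) = e^(3t)·(I + t·N), where N is the 2×2 nilpotent shift.

After assembling e^{tJ} and conjugating by P, we get:

e^{tA} =
  [t*exp(3*t) + exp(3*t), -t*exp(3*t)]
  [t*exp(3*t), -t*exp(3*t) + exp(3*t)]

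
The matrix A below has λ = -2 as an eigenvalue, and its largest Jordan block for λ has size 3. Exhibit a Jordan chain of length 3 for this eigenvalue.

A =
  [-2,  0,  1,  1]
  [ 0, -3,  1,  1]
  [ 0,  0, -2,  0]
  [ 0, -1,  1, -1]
A Jordan chain for λ = -2 of length 3:
v_1 = (-1, 0, 0, 0)ᵀ
v_2 = (0, -1, 0, -1)ᵀ
v_3 = (0, 1, 0, 0)ᵀ

Let N = A − (-2)·I. We want v_3 with N^3 v_3 = 0 but N^2 v_3 ≠ 0; then v_{j-1} := N · v_j for j = 3, …, 2.

Pick v_3 = (0, 1, 0, 0)ᵀ.
Then v_2 = N · v_3 = (0, -1, 0, -1)ᵀ.
Then v_1 = N · v_2 = (-1, 0, 0, 0)ᵀ.

Sanity check: (A − (-2)·I) v_1 = (0, 0, 0, 0)ᵀ = 0. ✓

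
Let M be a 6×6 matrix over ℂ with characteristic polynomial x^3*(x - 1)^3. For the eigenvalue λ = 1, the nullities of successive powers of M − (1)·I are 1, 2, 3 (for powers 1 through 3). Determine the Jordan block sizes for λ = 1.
Block sizes for λ = 1: [3]

From the dimensions of kernels of powers, the number of Jordan blocks of size at least j is d_j − d_{j−1} where d_j = dim ker(N^j) (with d_0 = 0). Computing the differences gives [1, 1, 1].
The number of blocks of size exactly k is (#blocks of size ≥ k) − (#blocks of size ≥ k + 1), so the partition is: 1 block(s) of size 3.
In nonincreasing order the block sizes are [3].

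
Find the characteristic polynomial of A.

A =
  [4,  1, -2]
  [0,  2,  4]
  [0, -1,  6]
x^3 - 12*x^2 + 48*x - 64

Expanding det(x·I − A) (e.g. by cofactor expansion or by noting that A is similar to its Jordan form J, which has the same characteristic polynomial as A) gives
  χ_A(x) = x^3 - 12*x^2 + 48*x - 64
which factors as (x - 4)^3. The eigenvalues (with algebraic multiplicities) are λ = 4 with multiplicity 3.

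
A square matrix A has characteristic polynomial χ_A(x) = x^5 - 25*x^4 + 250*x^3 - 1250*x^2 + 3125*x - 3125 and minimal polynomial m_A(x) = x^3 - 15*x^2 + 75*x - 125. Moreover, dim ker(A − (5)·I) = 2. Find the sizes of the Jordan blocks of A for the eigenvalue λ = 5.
Block sizes for λ = 5: [3, 2]

Step 1 — from the characteristic polynomial, algebraic multiplicity of λ = 5 is 5. From dim ker(A − (5)·I) = 2, there are exactly 2 Jordan blocks for λ = 5.
Step 2 — from the minimal polynomial, the factor (x − 5)^3 tells us the largest block for λ = 5 has size 3.
Step 3 — with total size 5, 2 blocks, and largest block 3, the block sizes (in nonincreasing order) are [3, 2].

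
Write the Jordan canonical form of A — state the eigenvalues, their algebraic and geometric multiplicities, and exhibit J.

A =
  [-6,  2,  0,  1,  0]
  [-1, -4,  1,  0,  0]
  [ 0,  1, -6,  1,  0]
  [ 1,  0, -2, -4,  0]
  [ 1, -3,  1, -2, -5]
J_2(-5) ⊕ J_2(-5) ⊕ J_1(-5)

The characteristic polynomial is
  det(x·I − A) = x^5 + 25*x^4 + 250*x^3 + 1250*x^2 + 3125*x + 3125 = (x + 5)^5

Eigenvalues and multiplicities (the geometric multiplicity of λ is n − rank(A − λI), which equals the number of Jordan blocks for λ):
  λ = -5: algebraic multiplicity = 5, geometric multiplicity = 3

Determining the block sizes for each eigenvalue:
  λ = -5: with am = 5 and gm = 3, the partition is not yet determined (e.g. several partitions of 5 into 3 parts exist). Let N = A − (-5)·I. Computing rank(N^1) = 2, rank(N^2) = 0; the number of blocks of size ≥ j is rank(N^{j−1}) − rank(N^j), giving [3, 2]. So we have 2 block(s) of size 2, 1 block(s) of size 1 → block sizes [2, 2, 1]

Assembling the blocks gives a Jordan form
J =
  [-5,  1,  0,  0,  0]
  [ 0, -5,  0,  0,  0]
  [ 0,  0, -5,  1,  0]
  [ 0,  0,  0, -5,  0]
  [ 0,  0,  0,  0, -5]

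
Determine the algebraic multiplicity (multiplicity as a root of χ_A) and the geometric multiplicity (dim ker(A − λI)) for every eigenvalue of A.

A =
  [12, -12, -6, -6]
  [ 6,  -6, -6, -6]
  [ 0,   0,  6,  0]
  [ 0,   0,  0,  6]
λ = 0: alg = 1, geom = 1; λ = 6: alg = 3, geom = 3

Step 1 — factor the characteristic polynomial to read off the algebraic multiplicities:
  χ_A(x) = x*(x - 6)^3

Step 2 — compute geometric multiplicities via the rank-nullity identity g(λ) = n − rank(A − λI):
  rank(A − (0)·I) = 3, so dim ker(A − (0)·I) = n − 3 = 1
  rank(A − (6)·I) = 1, so dim ker(A − (6)·I) = n − 1 = 3

Summary:
  λ = 0: algebraic multiplicity = 1, geometric multiplicity = 1
  λ = 6: algebraic multiplicity = 3, geometric multiplicity = 3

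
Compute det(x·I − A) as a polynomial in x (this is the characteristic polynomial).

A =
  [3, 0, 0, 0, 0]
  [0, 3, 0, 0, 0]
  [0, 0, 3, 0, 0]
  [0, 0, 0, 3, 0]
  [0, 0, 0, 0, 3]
x^5 - 15*x^4 + 90*x^3 - 270*x^2 + 405*x - 243

Expanding det(x·I − A) (e.g. by cofactor expansion or by noting that A is similar to its Jordan form J, which has the same characteristic polynomial as A) gives
  χ_A(x) = x^5 - 15*x^4 + 90*x^3 - 270*x^2 + 405*x - 243
which factors as (x - 3)^5. The eigenvalues (with algebraic multiplicities) are λ = 3 with multiplicity 5.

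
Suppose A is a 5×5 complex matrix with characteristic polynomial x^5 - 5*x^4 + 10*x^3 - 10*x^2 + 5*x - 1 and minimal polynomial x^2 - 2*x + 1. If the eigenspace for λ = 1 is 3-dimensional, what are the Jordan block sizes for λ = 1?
Block sizes for λ = 1: [2, 2, 1]

Step 1 — from the characteristic polynomial, algebraic multiplicity of λ = 1 is 5. From dim ker(A − (1)·I) = 3, there are exactly 3 Jordan blocks for λ = 1.
Step 2 — from the minimal polynomial, the factor (x − 1)^2 tells us the largest block for λ = 1 has size 2.
Step 3 — with total size 5, 3 blocks, and largest block 2, the block sizes (in nonincreasing order) are [2, 2, 1].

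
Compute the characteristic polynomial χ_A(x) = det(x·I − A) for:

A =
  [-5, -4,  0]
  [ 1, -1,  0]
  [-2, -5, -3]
x^3 + 9*x^2 + 27*x + 27

Expanding det(x·I − A) (e.g. by cofactor expansion or by noting that A is similar to its Jordan form J, which has the same characteristic polynomial as A) gives
  χ_A(x) = x^3 + 9*x^2 + 27*x + 27
which factors as (x + 3)^3. The eigenvalues (with algebraic multiplicities) are λ = -3 with multiplicity 3.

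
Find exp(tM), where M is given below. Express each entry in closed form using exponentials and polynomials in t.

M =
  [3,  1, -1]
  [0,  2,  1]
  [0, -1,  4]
e^{tM} =
  [exp(3*t), t*exp(3*t), -t*exp(3*t)]
  [0, -t*exp(3*t) + exp(3*t), t*exp(3*t)]
  [0, -t*exp(3*t), t*exp(3*t) + exp(3*t)]

Strategy: write M = P · J · P⁻¹ where J is a Jordan canonical form, so e^{tM} = P · e^{tJ} · P⁻¹, and e^{tJ} can be computed block-by-block.

M has Jordan form
J =
  [3, 1, 0]
  [0, 3, 0]
  [0, 0, 3]
(up to reordering of blocks).

Per-block formulas:
  For a 2×2 Jordan block J_2(3): exp(t · J_2(3)) = e^(3t)·(I + t·N), where N is the 2×2 nilpotent shift.
  For a 1×1 block at λ = 3: exp(t · [3]) = [e^(3t)].

After assembling e^{tJ} and conjugating by P, we get:

e^{tM} =
  [exp(3*t), t*exp(3*t), -t*exp(3*t)]
  [0, -t*exp(3*t) + exp(3*t), t*exp(3*t)]
  [0, -t*exp(3*t), t*exp(3*t) + exp(3*t)]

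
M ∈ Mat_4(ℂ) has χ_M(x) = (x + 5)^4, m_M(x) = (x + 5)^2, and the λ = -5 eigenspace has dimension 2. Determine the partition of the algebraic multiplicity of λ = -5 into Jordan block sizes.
Block sizes for λ = -5: [2, 2]

Step 1 — from the characteristic polynomial, algebraic multiplicity of λ = -5 is 4. From dim ker(M − (-5)·I) = 2, there are exactly 2 Jordan blocks for λ = -5.
Step 2 — from the minimal polynomial, the factor (x + 5)^2 tells us the largest block for λ = -5 has size 2.
Step 3 — with total size 4, 2 blocks, and largest block 2, the block sizes (in nonincreasing order) are [2, 2].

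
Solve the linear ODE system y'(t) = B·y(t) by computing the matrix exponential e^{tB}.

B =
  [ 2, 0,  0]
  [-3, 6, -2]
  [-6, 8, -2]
e^{tB} =
  [exp(2*t), 0, 0]
  [-3*t*exp(2*t), 4*t*exp(2*t) + exp(2*t), -2*t*exp(2*t)]
  [-6*t*exp(2*t), 8*t*exp(2*t), -4*t*exp(2*t) + exp(2*t)]

Strategy: write B = P · J · P⁻¹ where J is a Jordan canonical form, so e^{tB} = P · e^{tJ} · P⁻¹, and e^{tJ} can be computed block-by-block.

B has Jordan form
J =
  [2, 1, 0]
  [0, 2, 0]
  [0, 0, 2]
(up to reordering of blocks).

Per-block formulas:
  For a 1×1 block at λ = 2: exp(t · [2]) = [e^(2t)].
  For a 2×2 Jordan block J_2(2): exp(t · J_2(2)) = e^(2t)·(I + t·N), where N is the 2×2 nilpotent shift.

After assembling e^{tJ} and conjugating by P, we get:

e^{tB} =
  [exp(2*t), 0, 0]
  [-3*t*exp(2*t), 4*t*exp(2*t) + exp(2*t), -2*t*exp(2*t)]
  [-6*t*exp(2*t), 8*t*exp(2*t), -4*t*exp(2*t) + exp(2*t)]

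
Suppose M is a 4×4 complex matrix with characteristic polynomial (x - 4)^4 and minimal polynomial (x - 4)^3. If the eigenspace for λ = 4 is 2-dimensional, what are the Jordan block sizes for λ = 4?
Block sizes for λ = 4: [3, 1]

Step 1 — from the characteristic polynomial, algebraic multiplicity of λ = 4 is 4. From dim ker(M − (4)·I) = 2, there are exactly 2 Jordan blocks for λ = 4.
Step 2 — from the minimal polynomial, the factor (x − 4)^3 tells us the largest block for λ = 4 has size 3.
Step 3 — with total size 4, 2 blocks, and largest block 3, the block sizes (in nonincreasing order) are [3, 1].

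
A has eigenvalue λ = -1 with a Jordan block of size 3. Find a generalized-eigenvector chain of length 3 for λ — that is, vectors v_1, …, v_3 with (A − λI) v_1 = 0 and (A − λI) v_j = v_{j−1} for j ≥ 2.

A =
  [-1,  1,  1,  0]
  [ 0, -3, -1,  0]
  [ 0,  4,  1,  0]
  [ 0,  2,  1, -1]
A Jordan chain for λ = -1 of length 3:
v_1 = (2, 0, 0, 0)ᵀ
v_2 = (1, -2, 4, 2)ᵀ
v_3 = (0, 1, 0, 0)ᵀ

Let N = A − (-1)·I. We want v_3 with N^3 v_3 = 0 but N^2 v_3 ≠ 0; then v_{j-1} := N · v_j for j = 3, …, 2.

Pick v_3 = (0, 1, 0, 0)ᵀ.
Then v_2 = N · v_3 = (1, -2, 4, 2)ᵀ.
Then v_1 = N · v_2 = (2, 0, 0, 0)ᵀ.

Sanity check: (A − (-1)·I) v_1 = (0, 0, 0, 0)ᵀ = 0. ✓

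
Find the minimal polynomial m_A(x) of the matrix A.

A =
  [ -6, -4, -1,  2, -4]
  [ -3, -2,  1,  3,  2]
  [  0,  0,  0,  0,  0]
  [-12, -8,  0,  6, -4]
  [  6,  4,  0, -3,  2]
x^3

The characteristic polynomial is χ_A(x) = x^5, so the eigenvalues are known. The minimal polynomial is
  m_A(x) = Π_λ (x − λ)^{k_λ}
where k_λ is the size of the *largest* Jordan block for λ (equivalently, the smallest k with (A − λI)^k v = 0 for every generalised eigenvector v of λ).

  λ = 0: largest Jordan block has size 3, contributing (x − 0)^3

So m_A(x) = x^3 = x^3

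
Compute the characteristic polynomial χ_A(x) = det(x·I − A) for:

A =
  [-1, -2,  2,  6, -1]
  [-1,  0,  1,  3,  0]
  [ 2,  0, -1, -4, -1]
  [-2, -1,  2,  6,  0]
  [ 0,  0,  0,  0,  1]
x^5 - 5*x^4 + 10*x^3 - 10*x^2 + 5*x - 1

Expanding det(x·I − A) (e.g. by cofactor expansion or by noting that A is similar to its Jordan form J, which has the same characteristic polynomial as A) gives
  χ_A(x) = x^5 - 5*x^4 + 10*x^3 - 10*x^2 + 5*x - 1
which factors as (x - 1)^5. The eigenvalues (with algebraic multiplicities) are λ = 1 with multiplicity 5.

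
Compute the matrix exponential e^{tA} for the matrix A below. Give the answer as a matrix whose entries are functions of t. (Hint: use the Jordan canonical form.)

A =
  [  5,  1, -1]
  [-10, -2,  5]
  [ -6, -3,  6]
e^{tA} =
  [2*t*exp(3*t) + exp(3*t), t*exp(3*t), -t*exp(3*t)]
  [-10*t*exp(3*t), -5*t*exp(3*t) + exp(3*t), 5*t*exp(3*t)]
  [-6*t*exp(3*t), -3*t*exp(3*t), 3*t*exp(3*t) + exp(3*t)]

Strategy: write A = P · J · P⁻¹ where J is a Jordan canonical form, so e^{tA} = P · e^{tJ} · P⁻¹, and e^{tJ} can be computed block-by-block.

A has Jordan form
J =
  [3, 1, 0]
  [0, 3, 0]
  [0, 0, 3]
(up to reordering of blocks).

Per-block formulas:
  For a 1×1 block at λ = 3: exp(t · [3]) = [e^(3t)].
  For a 2×2 Jordan block J_2(3): exp(t · J_2(3)) = e^(3t)·(I + t·N), where N is the 2×2 nilpotent shift.

After assembling e^{tJ} and conjugating by P, we get:

e^{tA} =
  [2*t*exp(3*t) + exp(3*t), t*exp(3*t), -t*exp(3*t)]
  [-10*t*exp(3*t), -5*t*exp(3*t) + exp(3*t), 5*t*exp(3*t)]
  [-6*t*exp(3*t), -3*t*exp(3*t), 3*t*exp(3*t) + exp(3*t)]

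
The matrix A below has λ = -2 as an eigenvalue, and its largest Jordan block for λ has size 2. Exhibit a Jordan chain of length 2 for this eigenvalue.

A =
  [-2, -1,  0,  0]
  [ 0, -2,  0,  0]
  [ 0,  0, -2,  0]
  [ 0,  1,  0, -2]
A Jordan chain for λ = -2 of length 2:
v_1 = (-1, 0, 0, 1)ᵀ
v_2 = (0, 1, 0, 0)ᵀ

Let N = A − (-2)·I. We want v_2 with N^2 v_2 = 0 but N^1 v_2 ≠ 0; then v_{j-1} := N · v_j for j = 2, …, 2.

Pick v_2 = (0, 1, 0, 0)ᵀ.
Then v_1 = N · v_2 = (-1, 0, 0, 1)ᵀ.

Sanity check: (A − (-2)·I) v_1 = (0, 0, 0, 0)ᵀ = 0. ✓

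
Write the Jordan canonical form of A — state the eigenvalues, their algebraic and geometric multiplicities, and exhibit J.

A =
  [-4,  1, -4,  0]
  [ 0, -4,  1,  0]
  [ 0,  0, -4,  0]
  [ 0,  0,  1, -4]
J_3(-4) ⊕ J_1(-4)

The characteristic polynomial is
  det(x·I − A) = x^4 + 16*x^3 + 96*x^2 + 256*x + 256 = (x + 4)^4

Eigenvalues and multiplicities (the geometric multiplicity of λ is n − rank(A − λI), which equals the number of Jordan blocks for λ):
  λ = -4: algebraic multiplicity = 4, geometric multiplicity = 2

Determining the block sizes for each eigenvalue:
  λ = -4: with am = 4 and gm = 2, the partition is not yet determined (e.g. several partitions of 4 into 2 parts exist). Let N = A − (-4)·I. Computing rank(N^1) = 2, rank(N^2) = 1, rank(N^3) = 0; the number of blocks of size ≥ j is rank(N^{j−1}) − rank(N^j), giving [2, 1, 1]. So we have 1 block(s) of size 3, 1 block(s) of size 1 → block sizes [3, 1]

Assembling the blocks gives a Jordan form
J =
  [-4,  1,  0,  0]
  [ 0, -4,  1,  0]
  [ 0,  0, -4,  0]
  [ 0,  0,  0, -4]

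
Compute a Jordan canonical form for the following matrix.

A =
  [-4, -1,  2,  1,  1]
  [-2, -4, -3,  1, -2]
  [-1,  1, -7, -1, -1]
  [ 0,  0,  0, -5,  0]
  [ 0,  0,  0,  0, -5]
J_3(-5) ⊕ J_1(-5) ⊕ J_1(-5)

The characteristic polynomial is
  det(x·I − A) = x^5 + 25*x^4 + 250*x^3 + 1250*x^2 + 3125*x + 3125 = (x + 5)^5

Eigenvalues and multiplicities (the geometric multiplicity of λ is n − rank(A − λI), which equals the number of Jordan blocks for λ):
  λ = -5: algebraic multiplicity = 5, geometric multiplicity = 3

Determining the block sizes for each eigenvalue:
  λ = -5: with am = 5 and gm = 3, the partition is not yet determined (e.g. several partitions of 5 into 3 parts exist). Let N = A − (-5)·I. Computing rank(N^1) = 2, rank(N^2) = 1, rank(N^3) = 0; the number of blocks of size ≥ j is rank(N^{j−1}) − rank(N^j), giving [3, 1, 1]. So we have 1 block(s) of size 3, 2 block(s) of size 1 → block sizes [3, 1, 1]

Assembling the blocks gives a Jordan form
J =
  [-5,  1,  0,  0,  0]
  [ 0, -5,  1,  0,  0]
  [ 0,  0, -5,  0,  0]
  [ 0,  0,  0, -5,  0]
  [ 0,  0,  0,  0, -5]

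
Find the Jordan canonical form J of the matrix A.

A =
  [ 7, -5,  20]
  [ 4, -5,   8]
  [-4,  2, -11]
J_2(-3) ⊕ J_1(-3)

The characteristic polynomial is
  det(x·I − A) = x^3 + 9*x^2 + 27*x + 27 = (x + 3)^3

Eigenvalues and multiplicities (the geometric multiplicity of λ is n − rank(A − λI), which equals the number of Jordan blocks for λ):
  λ = -3: algebraic multiplicity = 3, geometric multiplicity = 2

Determining the block sizes for each eigenvalue:
  λ = -3: 2 blocks summing to 3 forces exactly one block of size 2 and the rest size 1 → block sizes [2, 1]

Assembling the blocks gives a Jordan form
J =
  [-3,  1,  0]
  [ 0, -3,  0]
  [ 0,  0, -3]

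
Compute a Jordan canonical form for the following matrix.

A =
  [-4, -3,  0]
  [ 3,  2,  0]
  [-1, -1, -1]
J_2(-1) ⊕ J_1(-1)

The characteristic polynomial is
  det(x·I − A) = x^3 + 3*x^2 + 3*x + 1 = (x + 1)^3

Eigenvalues and multiplicities (the geometric multiplicity of λ is n − rank(A − λI), which equals the number of Jordan blocks for λ):
  λ = -1: algebraic multiplicity = 3, geometric multiplicity = 2

Determining the block sizes for each eigenvalue:
  λ = -1: 2 blocks summing to 3 forces exactly one block of size 2 and the rest size 1 → block sizes [2, 1]

Assembling the blocks gives a Jordan form
J =
  [-1,  1,  0]
  [ 0, -1,  0]
  [ 0,  0, -1]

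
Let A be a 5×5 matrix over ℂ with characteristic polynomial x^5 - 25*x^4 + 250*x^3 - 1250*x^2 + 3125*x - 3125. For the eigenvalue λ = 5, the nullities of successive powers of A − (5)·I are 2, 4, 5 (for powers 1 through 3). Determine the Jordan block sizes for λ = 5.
Block sizes for λ = 5: [3, 2]

From the dimensions of kernels of powers, the number of Jordan blocks of size at least j is d_j − d_{j−1} where d_j = dim ker(N^j) (with d_0 = 0). Computing the differences gives [2, 2, 1].
The number of blocks of size exactly k is (#blocks of size ≥ k) − (#blocks of size ≥ k + 1), so the partition is: 1 block(s) of size 2, 1 block(s) of size 3.
In nonincreasing order the block sizes are [3, 2].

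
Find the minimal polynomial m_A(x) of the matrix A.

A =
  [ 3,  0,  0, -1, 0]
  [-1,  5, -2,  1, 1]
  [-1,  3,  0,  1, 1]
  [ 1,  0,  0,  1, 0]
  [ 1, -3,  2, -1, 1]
x^2 - 4*x + 4

The characteristic polynomial is χ_A(x) = (x - 2)^5, so the eigenvalues are known. The minimal polynomial is
  m_A(x) = Π_λ (x − λ)^{k_λ}
where k_λ is the size of the *largest* Jordan block for λ (equivalently, the smallest k with (A − λI)^k v = 0 for every generalised eigenvector v of λ).

  λ = 2: largest Jordan block has size 2, contributing (x − 2)^2

So m_A(x) = (x - 2)^2 = x^2 - 4*x + 4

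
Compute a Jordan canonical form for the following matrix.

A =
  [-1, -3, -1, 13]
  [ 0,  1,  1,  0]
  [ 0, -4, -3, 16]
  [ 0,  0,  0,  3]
J_3(-1) ⊕ J_1(3)

The characteristic polynomial is
  det(x·I − A) = x^4 - 6*x^2 - 8*x - 3 = (x - 3)*(x + 1)^3

Eigenvalues and multiplicities (the geometric multiplicity of λ is n − rank(A − λI), which equals the number of Jordan blocks for λ):
  λ = -1: algebraic multiplicity = 3, geometric multiplicity = 1
  λ = 3: algebraic multiplicity = 1, geometric multiplicity = 1

Determining the block sizes for each eigenvalue:
  λ = -1: one block (gm = 1), so the single block has size am = 3 → block sizes [3]
  λ = 3: one block (gm = 1), so the single block has size am = 1 → block sizes [1]

Assembling the blocks gives a Jordan form
J =
  [-1,  1,  0, 0]
  [ 0, -1,  1, 0]
  [ 0,  0, -1, 0]
  [ 0,  0,  0, 3]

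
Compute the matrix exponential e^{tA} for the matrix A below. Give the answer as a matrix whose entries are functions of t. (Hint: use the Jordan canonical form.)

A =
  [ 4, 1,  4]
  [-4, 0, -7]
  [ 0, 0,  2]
e^{tA} =
  [2*t*exp(2*t) + exp(2*t), t*exp(2*t), t^2*exp(2*t)/2 + 4*t*exp(2*t)]
  [-4*t*exp(2*t), -2*t*exp(2*t) + exp(2*t), -t^2*exp(2*t) - 7*t*exp(2*t)]
  [0, 0, exp(2*t)]

Strategy: write A = P · J · P⁻¹ where J is a Jordan canonical form, so e^{tA} = P · e^{tJ} · P⁻¹, and e^{tJ} can be computed block-by-block.

A has Jordan form
J =
  [2, 1, 0]
  [0, 2, 1]
  [0, 0, 2]
(up to reordering of blocks).

Per-block formulas:
  For a 3×3 Jordan block J_3(2): exp(t · J_3(2)) = e^(2t)·(I + t·N + (t^2/2)·N^2), where N is the 3×3 nilpotent shift.

After assembling e^{tJ} and conjugating by P, we get:

e^{tA} =
  [2*t*exp(2*t) + exp(2*t), t*exp(2*t), t^2*exp(2*t)/2 + 4*t*exp(2*t)]
  [-4*t*exp(2*t), -2*t*exp(2*t) + exp(2*t), -t^2*exp(2*t) - 7*t*exp(2*t)]
  [0, 0, exp(2*t)]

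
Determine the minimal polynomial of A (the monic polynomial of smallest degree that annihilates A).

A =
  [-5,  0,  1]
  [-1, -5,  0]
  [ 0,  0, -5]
x^3 + 15*x^2 + 75*x + 125

The characteristic polynomial is χ_A(x) = (x + 5)^3, so the eigenvalues are known. The minimal polynomial is
  m_A(x) = Π_λ (x − λ)^{k_λ}
where k_λ is the size of the *largest* Jordan block for λ (equivalently, the smallest k with (A − λI)^k v = 0 for every generalised eigenvector v of λ).

  λ = -5: largest Jordan block has size 3, contributing (x + 5)^3

So m_A(x) = (x + 5)^3 = x^3 + 15*x^2 + 75*x + 125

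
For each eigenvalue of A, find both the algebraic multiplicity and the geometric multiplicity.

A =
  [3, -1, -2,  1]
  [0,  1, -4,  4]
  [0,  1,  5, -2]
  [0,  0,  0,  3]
λ = 3: alg = 4, geom = 2

Step 1 — factor the characteristic polynomial to read off the algebraic multiplicities:
  χ_A(x) = (x - 3)^4

Step 2 — compute geometric multiplicities via the rank-nullity identity g(λ) = n − rank(A − λI):
  rank(A − (3)·I) = 2, so dim ker(A − (3)·I) = n − 2 = 2

Summary:
  λ = 3: algebraic multiplicity = 4, geometric multiplicity = 2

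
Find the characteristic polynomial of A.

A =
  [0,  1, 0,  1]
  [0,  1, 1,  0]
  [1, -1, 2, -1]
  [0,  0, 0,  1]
x^4 - 4*x^3 + 6*x^2 - 4*x + 1

Expanding det(x·I − A) (e.g. by cofactor expansion or by noting that A is similar to its Jordan form J, which has the same characteristic polynomial as A) gives
  χ_A(x) = x^4 - 4*x^3 + 6*x^2 - 4*x + 1
which factors as (x - 1)^4. The eigenvalues (with algebraic multiplicities) are λ = 1 with multiplicity 4.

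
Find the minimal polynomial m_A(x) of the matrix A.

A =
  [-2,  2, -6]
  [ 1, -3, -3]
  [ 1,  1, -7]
x^2 + 8*x + 16

The characteristic polynomial is χ_A(x) = (x + 4)^3, so the eigenvalues are known. The minimal polynomial is
  m_A(x) = Π_λ (x − λ)^{k_λ}
where k_λ is the size of the *largest* Jordan block for λ (equivalently, the smallest k with (A − λI)^k v = 0 for every generalised eigenvector v of λ).

  λ = -4: largest Jordan block has size 2, contributing (x + 4)^2

So m_A(x) = (x + 4)^2 = x^2 + 8*x + 16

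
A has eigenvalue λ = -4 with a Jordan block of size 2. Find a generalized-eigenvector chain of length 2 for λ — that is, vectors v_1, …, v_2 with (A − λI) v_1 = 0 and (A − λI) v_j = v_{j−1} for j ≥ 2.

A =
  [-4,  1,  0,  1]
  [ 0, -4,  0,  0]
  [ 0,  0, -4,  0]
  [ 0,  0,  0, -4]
A Jordan chain for λ = -4 of length 2:
v_1 = (1, 0, 0, 0)ᵀ
v_2 = (0, 1, 0, 0)ᵀ

Let N = A − (-4)·I. We want v_2 with N^2 v_2 = 0 but N^1 v_2 ≠ 0; then v_{j-1} := N · v_j for j = 2, …, 2.

Pick v_2 = (0, 1, 0, 0)ᵀ.
Then v_1 = N · v_2 = (1, 0, 0, 0)ᵀ.

Sanity check: (A − (-4)·I) v_1 = (0, 0, 0, 0)ᵀ = 0. ✓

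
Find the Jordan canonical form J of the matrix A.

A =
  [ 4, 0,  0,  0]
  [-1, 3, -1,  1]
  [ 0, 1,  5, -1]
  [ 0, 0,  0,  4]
J_3(4) ⊕ J_1(4)

The characteristic polynomial is
  det(x·I − A) = x^4 - 16*x^3 + 96*x^2 - 256*x + 256 = (x - 4)^4

Eigenvalues and multiplicities (the geometric multiplicity of λ is n − rank(A − λI), which equals the number of Jordan blocks for λ):
  λ = 4: algebraic multiplicity = 4, geometric multiplicity = 2

Determining the block sizes for each eigenvalue:
  λ = 4: with am = 4 and gm = 2, the partition is not yet determined (e.g. several partitions of 4 into 2 parts exist). Let N = A − (4)·I. Computing rank(N^1) = 2, rank(N^2) = 1, rank(N^3) = 0; the number of blocks of size ≥ j is rank(N^{j−1}) − rank(N^j), giving [2, 1, 1]. So we have 1 block(s) of size 3, 1 block(s) of size 1 → block sizes [3, 1]

Assembling the blocks gives a Jordan form
J =
  [4, 1, 0, 0]
  [0, 4, 1, 0]
  [0, 0, 4, 0]
  [0, 0, 0, 4]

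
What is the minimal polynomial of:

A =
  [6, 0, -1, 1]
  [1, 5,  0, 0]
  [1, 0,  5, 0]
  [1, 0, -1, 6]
x^3 - 17*x^2 + 96*x - 180

The characteristic polynomial is χ_A(x) = (x - 6)^2*(x - 5)^2, so the eigenvalues are known. The minimal polynomial is
  m_A(x) = Π_λ (x − λ)^{k_λ}
where k_λ is the size of the *largest* Jordan block for λ (equivalently, the smallest k with (A − λI)^k v = 0 for every generalised eigenvector v of λ).

  λ = 5: largest Jordan block has size 1, contributing (x − 5)
  λ = 6: largest Jordan block has size 2, contributing (x − 6)^2

So m_A(x) = (x - 6)^2*(x - 5) = x^3 - 17*x^2 + 96*x - 180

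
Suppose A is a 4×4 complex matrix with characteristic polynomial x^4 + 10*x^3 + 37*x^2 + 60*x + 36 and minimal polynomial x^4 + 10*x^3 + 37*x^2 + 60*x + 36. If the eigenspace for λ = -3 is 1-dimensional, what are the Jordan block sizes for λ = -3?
Block sizes for λ = -3: [2]

Step 1 — from the characteristic polynomial, algebraic multiplicity of λ = -3 is 2. From dim ker(A − (-3)·I) = 1, there are exactly 1 Jordan blocks for λ = -3.
Step 2 — from the minimal polynomial, the factor (x + 3)^2 tells us the largest block for λ = -3 has size 2.
Step 3 — with total size 2, 1 blocks, and largest block 2, the block sizes (in nonincreasing order) are [2].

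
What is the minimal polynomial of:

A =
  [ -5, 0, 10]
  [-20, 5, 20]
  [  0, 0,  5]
x^2 - 25

The characteristic polynomial is χ_A(x) = (x - 5)^2*(x + 5), so the eigenvalues are known. The minimal polynomial is
  m_A(x) = Π_λ (x − λ)^{k_λ}
where k_λ is the size of the *largest* Jordan block for λ (equivalently, the smallest k with (A − λI)^k v = 0 for every generalised eigenvector v of λ).

  λ = -5: largest Jordan block has size 1, contributing (x + 5)
  λ = 5: largest Jordan block has size 1, contributing (x − 5)

So m_A(x) = (x - 5)*(x + 5) = x^2 - 25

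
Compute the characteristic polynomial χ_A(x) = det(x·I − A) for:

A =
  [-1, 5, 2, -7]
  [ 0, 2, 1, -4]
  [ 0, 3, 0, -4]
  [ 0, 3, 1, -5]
x^4 + 4*x^3 + 6*x^2 + 4*x + 1

Expanding det(x·I − A) (e.g. by cofactor expansion or by noting that A is similar to its Jordan form J, which has the same characteristic polynomial as A) gives
  χ_A(x) = x^4 + 4*x^3 + 6*x^2 + 4*x + 1
which factors as (x + 1)^4. The eigenvalues (with algebraic multiplicities) are λ = -1 with multiplicity 4.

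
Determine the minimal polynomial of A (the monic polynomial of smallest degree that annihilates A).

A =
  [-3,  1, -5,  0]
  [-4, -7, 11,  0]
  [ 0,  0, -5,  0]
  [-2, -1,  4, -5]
x^3 + 15*x^2 + 75*x + 125

The characteristic polynomial is χ_A(x) = (x + 5)^4, so the eigenvalues are known. The minimal polynomial is
  m_A(x) = Π_λ (x − λ)^{k_λ}
where k_λ is the size of the *largest* Jordan block for λ (equivalently, the smallest k with (A − λI)^k v = 0 for every generalised eigenvector v of λ).

  λ = -5: largest Jordan block has size 3, contributing (x + 5)^3

So m_A(x) = (x + 5)^3 = x^3 + 15*x^2 + 75*x + 125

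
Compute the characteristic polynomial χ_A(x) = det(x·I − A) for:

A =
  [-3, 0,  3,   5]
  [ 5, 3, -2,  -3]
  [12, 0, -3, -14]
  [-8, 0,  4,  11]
x^4 - 8*x^3 + 18*x^2 - 27

Expanding det(x·I − A) (e.g. by cofactor expansion or by noting that A is similar to its Jordan form J, which has the same characteristic polynomial as A) gives
  χ_A(x) = x^4 - 8*x^3 + 18*x^2 - 27
which factors as (x - 3)^3*(x + 1). The eigenvalues (with algebraic multiplicities) are λ = -1 with multiplicity 1, λ = 3 with multiplicity 3.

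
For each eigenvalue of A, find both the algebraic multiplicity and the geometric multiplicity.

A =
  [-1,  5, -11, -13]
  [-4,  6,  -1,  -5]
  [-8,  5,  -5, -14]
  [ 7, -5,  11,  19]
λ = 1: alg = 1, geom = 1; λ = 6: alg = 3, geom = 1

Step 1 — factor the characteristic polynomial to read off the algebraic multiplicities:
  χ_A(x) = (x - 6)^3*(x - 1)

Step 2 — compute geometric multiplicities via the rank-nullity identity g(λ) = n − rank(A − λI):
  rank(A − (1)·I) = 3, so dim ker(A − (1)·I) = n − 3 = 1
  rank(A − (6)·I) = 3, so dim ker(A − (6)·I) = n − 3 = 1

Summary:
  λ = 1: algebraic multiplicity = 1, geometric multiplicity = 1
  λ = 6: algebraic multiplicity = 3, geometric multiplicity = 1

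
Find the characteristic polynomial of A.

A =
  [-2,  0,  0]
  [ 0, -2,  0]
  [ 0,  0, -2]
x^3 + 6*x^2 + 12*x + 8

Expanding det(x·I − A) (e.g. by cofactor expansion or by noting that A is similar to its Jordan form J, which has the same characteristic polynomial as A) gives
  χ_A(x) = x^3 + 6*x^2 + 12*x + 8
which factors as (x + 2)^3. The eigenvalues (with algebraic multiplicities) are λ = -2 with multiplicity 3.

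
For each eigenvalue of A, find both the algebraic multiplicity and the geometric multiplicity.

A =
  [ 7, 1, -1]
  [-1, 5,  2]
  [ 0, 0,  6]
λ = 6: alg = 3, geom = 1

Step 1 — factor the characteristic polynomial to read off the algebraic multiplicities:
  χ_A(x) = (x - 6)^3

Step 2 — compute geometric multiplicities via the rank-nullity identity g(λ) = n − rank(A − λI):
  rank(A − (6)·I) = 2, so dim ker(A − (6)·I) = n − 2 = 1

Summary:
  λ = 6: algebraic multiplicity = 3, geometric multiplicity = 1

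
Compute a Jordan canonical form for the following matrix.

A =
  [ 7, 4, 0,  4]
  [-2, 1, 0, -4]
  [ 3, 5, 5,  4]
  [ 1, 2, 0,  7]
J_2(5) ⊕ J_2(5)

The characteristic polynomial is
  det(x·I − A) = x^4 - 20*x^3 + 150*x^2 - 500*x + 625 = (x - 5)^4

Eigenvalues and multiplicities (the geometric multiplicity of λ is n − rank(A − λI), which equals the number of Jordan blocks for λ):
  λ = 5: algebraic multiplicity = 4, geometric multiplicity = 2

Determining the block sizes for each eigenvalue:
  λ = 5: with am = 4 and gm = 2, the partition is not yet determined (e.g. several partitions of 4 into 2 parts exist). Let N = A − (5)·I. Computing rank(N^1) = 2, rank(N^2) = 0; the number of blocks of size ≥ j is rank(N^{j−1}) − rank(N^j), giving [2, 2]. So we have 2 block(s) of size 2 → block sizes [2, 2]

Assembling the blocks gives a Jordan form
J =
  [5, 1, 0, 0]
  [0, 5, 0, 0]
  [0, 0, 5, 1]
  [0, 0, 0, 5]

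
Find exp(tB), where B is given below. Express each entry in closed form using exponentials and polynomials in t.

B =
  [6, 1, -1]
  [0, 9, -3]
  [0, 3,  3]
e^{tB} =
  [exp(6*t), t*exp(6*t), -t*exp(6*t)]
  [0, 3*t*exp(6*t) + exp(6*t), -3*t*exp(6*t)]
  [0, 3*t*exp(6*t), -3*t*exp(6*t) + exp(6*t)]

Strategy: write B = P · J · P⁻¹ where J is a Jordan canonical form, so e^{tB} = P · e^{tJ} · P⁻¹, and e^{tJ} can be computed block-by-block.

B has Jordan form
J =
  [6, 1, 0]
  [0, 6, 0]
  [0, 0, 6]
(up to reordering of blocks).

Per-block formulas:
  For a 2×2 Jordan block J_2(6): exp(t · J_2(6)) = e^(6t)·(I + t·N), where N is the 2×2 nilpotent shift.
  For a 1×1 block at λ = 6: exp(t · [6]) = [e^(6t)].

After assembling e^{tJ} and conjugating by P, we get:

e^{tB} =
  [exp(6*t), t*exp(6*t), -t*exp(6*t)]
  [0, 3*t*exp(6*t) + exp(6*t), -3*t*exp(6*t)]
  [0, 3*t*exp(6*t), -3*t*exp(6*t) + exp(6*t)]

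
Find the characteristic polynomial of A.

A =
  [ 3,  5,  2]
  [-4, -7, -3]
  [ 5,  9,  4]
x^3

Expanding det(x·I − A) (e.g. by cofactor expansion or by noting that A is similar to its Jordan form J, which has the same characteristic polynomial as A) gives
  χ_A(x) = x^3
which factors as x^3. The eigenvalues (with algebraic multiplicities) are λ = 0 with multiplicity 3.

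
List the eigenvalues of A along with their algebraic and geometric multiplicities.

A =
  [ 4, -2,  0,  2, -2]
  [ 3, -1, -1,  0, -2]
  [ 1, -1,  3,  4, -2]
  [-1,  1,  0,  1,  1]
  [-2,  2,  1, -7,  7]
λ = 2: alg = 3, geom = 2; λ = 4: alg = 2, geom = 1

Step 1 — factor the characteristic polynomial to read off the algebraic multiplicities:
  χ_A(x) = (x - 4)^2*(x - 2)^3

Step 2 — compute geometric multiplicities via the rank-nullity identity g(λ) = n − rank(A − λI):
  rank(A − (2)·I) = 3, so dim ker(A − (2)·I) = n − 3 = 2
  rank(A − (4)·I) = 4, so dim ker(A − (4)·I) = n − 4 = 1

Summary:
  λ = 2: algebraic multiplicity = 3, geometric multiplicity = 2
  λ = 4: algebraic multiplicity = 2, geometric multiplicity = 1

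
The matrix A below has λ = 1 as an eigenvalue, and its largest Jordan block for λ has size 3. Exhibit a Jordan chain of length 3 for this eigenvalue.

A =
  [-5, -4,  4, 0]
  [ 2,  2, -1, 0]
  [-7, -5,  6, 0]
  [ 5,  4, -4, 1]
A Jordan chain for λ = 1 of length 3:
v_1 = (0, -3, -3, 6)ᵀ
v_2 = (-6, 2, -7, 5)ᵀ
v_3 = (1, 0, 0, 0)ᵀ

Let N = A − (1)·I. We want v_3 with N^3 v_3 = 0 but N^2 v_3 ≠ 0; then v_{j-1} := N · v_j for j = 3, …, 2.

Pick v_3 = (1, 0, 0, 0)ᵀ.
Then v_2 = N · v_3 = (-6, 2, -7, 5)ᵀ.
Then v_1 = N · v_2 = (0, -3, -3, 6)ᵀ.

Sanity check: (A − (1)·I) v_1 = (0, 0, 0, 0)ᵀ = 0. ✓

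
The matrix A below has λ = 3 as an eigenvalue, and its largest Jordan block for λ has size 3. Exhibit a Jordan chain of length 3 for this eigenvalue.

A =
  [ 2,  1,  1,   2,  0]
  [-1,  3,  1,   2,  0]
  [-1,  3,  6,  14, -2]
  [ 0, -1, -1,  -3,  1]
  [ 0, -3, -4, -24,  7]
A Jordan chain for λ = 3 of length 3:
v_1 = (-1, 0, -5, 2, 7)ᵀ
v_2 = (-1, -1, -1, 0, 0)ᵀ
v_3 = (1, 0, 0, 0, 0)ᵀ

Let N = A − (3)·I. We want v_3 with N^3 v_3 = 0 but N^2 v_3 ≠ 0; then v_{j-1} := N · v_j for j = 3, …, 2.

Pick v_3 = (1, 0, 0, 0, 0)ᵀ.
Then v_2 = N · v_3 = (-1, -1, -1, 0, 0)ᵀ.
Then v_1 = N · v_2 = (-1, 0, -5, 2, 7)ᵀ.

Sanity check: (A − (3)·I) v_1 = (0, 0, 0, 0, 0)ᵀ = 0. ✓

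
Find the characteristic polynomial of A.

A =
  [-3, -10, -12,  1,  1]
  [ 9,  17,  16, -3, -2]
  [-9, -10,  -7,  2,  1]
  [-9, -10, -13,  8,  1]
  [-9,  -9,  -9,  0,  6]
x^5 - 21*x^4 + 144*x^3 - 216*x^2 - 1296*x + 3888

Expanding det(x·I − A) (e.g. by cofactor expansion or by noting that A is similar to its Jordan form J, which has the same characteristic polynomial as A) gives
  χ_A(x) = x^5 - 21*x^4 + 144*x^3 - 216*x^2 - 1296*x + 3888
which factors as (x - 6)^4*(x + 3). The eigenvalues (with algebraic multiplicities) are λ = -3 with multiplicity 1, λ = 6 with multiplicity 4.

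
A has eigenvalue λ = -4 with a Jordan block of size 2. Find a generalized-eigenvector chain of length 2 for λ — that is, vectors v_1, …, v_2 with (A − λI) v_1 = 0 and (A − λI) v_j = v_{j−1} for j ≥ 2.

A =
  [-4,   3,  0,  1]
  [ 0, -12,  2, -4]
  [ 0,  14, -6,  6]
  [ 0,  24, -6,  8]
A Jordan chain for λ = -4 of length 2:
v_1 = (3, -6, 12, 18)ᵀ
v_2 = (0, 1, 1, 0)ᵀ

Let N = A − (-4)·I. We want v_2 with N^2 v_2 = 0 but N^1 v_2 ≠ 0; then v_{j-1} := N · v_j for j = 2, …, 2.

Pick v_2 = (0, 1, 1, 0)ᵀ.
Then v_1 = N · v_2 = (3, -6, 12, 18)ᵀ.

Sanity check: (A − (-4)·I) v_1 = (0, 0, 0, 0)ᵀ = 0. ✓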